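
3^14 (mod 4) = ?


3^1 mod 4 = 3
3^2 mod 4 = 1
3^3 mod 4 = 3
3^4 mod 4 = 1
3^5 mod 4 = 3
3^6 mod 4 = 1
3^7 mod 4 = 3
3^8 mod 4 = 1
3^9 mod 4 = 3
3^10 mod 4 = 1
3^11 mod 4 = 3
3^12 mod 4 = 1
3^13 mod 4 = 3
3^14 mod 4 = 1


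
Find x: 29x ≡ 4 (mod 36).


GCD(29, 36) = 1, unique solution
a^(-1) mod 36 = 5
x = 5 * 4 mod 36 = 20

x ≡ 20 (mod 36)


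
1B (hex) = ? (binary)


1B (base 16) = 27 (decimal)
27 (decimal) = 11011 (base 2)


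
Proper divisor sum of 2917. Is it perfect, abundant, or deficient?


Proper divisors: 1
Sum = 1 = 1
1 < 2917 → deficient

s(2917) = 1 (deficient)


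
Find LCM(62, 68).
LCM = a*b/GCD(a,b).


GCD(62, 68) = 2
LCM = 62*68/2 = 4216/2 = 2108

LCM = 2108


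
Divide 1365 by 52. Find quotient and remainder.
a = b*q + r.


1365 = 52 * 26 + 13
Check: 1352 + 13 = 1365

q = 26, r = 13


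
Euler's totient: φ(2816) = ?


2816 = 2^8 × 11
Prime factors: 2, 11
φ(2816) = 2816 × (1-1/2) × (1-1/11)
= 2816 × 1/2 × 10/11 = 1280

φ(2816) = 1280


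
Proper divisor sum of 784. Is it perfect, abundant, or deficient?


Proper divisors: 1, 2, 4, 7, 8, 14, 16, 28, 49, 56, 98, 112, 196, 392
Sum = 1 + 2 + 4 + 7 + 8 + 14 + 16 + 28 + 49 + 56 + 98 + 112 + 196 + 392 = 983
983 > 784 → abundant

s(784) = 983 (abundant)


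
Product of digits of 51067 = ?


5 × 1 × 0 × 6 × 7 = 0


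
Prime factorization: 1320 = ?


1320 / 2 = 660
660 / 2 = 330
330 / 2 = 165
165 / 3 = 55
55 / 5 = 11
11 / 11 = 1
1320 = 2^3 × 3 × 5 × 11


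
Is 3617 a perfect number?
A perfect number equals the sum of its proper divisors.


Proper divisors of 3617: 1
Sum = 1 = 1

No, 3617 is not perfect (1 ≠ 3617)


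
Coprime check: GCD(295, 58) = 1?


Euclidean algorithm:
295 = 5 * 58 + 5
58 = 11 * 5 + 3
5 = 1 * 3 + 2
3 = 1 * 2 + 1
2 = 2 * 1 + 0
GCD(295, 58) = 1

Yes, coprime (GCD = 1)


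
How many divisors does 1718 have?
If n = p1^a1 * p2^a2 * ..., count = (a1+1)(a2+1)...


1718 = 2^1 × 859^1
d(1718) = (1+1) × (1+1) = 4

4 divisors


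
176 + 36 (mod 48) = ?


176 + 36 = 212
212 mod 48 = 20


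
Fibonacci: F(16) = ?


Sequence: 1, 1, 2, 3, 5, 8, 13, 21, 34, 55, 89, 144, 233, 377, 610, 987
F(16) = 987


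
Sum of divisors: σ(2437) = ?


Divisors of 2437: 1, 2437
Sum = 1 + 2437 = 2438

σ(2437) = 2438


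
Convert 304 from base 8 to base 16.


304 (base 8) = 196 (decimal)
196 (decimal) = C4 (base 16)


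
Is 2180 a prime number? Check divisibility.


2180 / 2 = 1090 (exact division)
2180 is NOT prime.

No, 2180 is not prime


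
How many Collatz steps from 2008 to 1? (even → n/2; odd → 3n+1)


2008 → 1004 → 502 → 251 → 754 → 377 → 1132 → 566 → 283 → 850 → 425 → 1276 → 638 → 319 → 958 → 479 → 1438 → 719 → 2158 → 1079 → 3238 → 1619 → 4858 → 2429 → 7288 → 3644 → 1822 → 911 → 2734 → 1367 → 4102 → 2051 → 6154 → 3077 → 9232 → 4616 → 2308 → 1154 → 577 → 1732 → 866 → 433 → 1300 → 650 → 325 → 976 → 488 → 244 → 122 → 61 → 184 → 92 → 46 → 23 → 70 → 35 → 106 → 53 → 160 → 80 → 40 → 20 → 10 → 5 → 16 → 8 → 4 → 2 → 1
Total steps = 68

68 steps


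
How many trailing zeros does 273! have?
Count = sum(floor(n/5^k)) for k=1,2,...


floor(273/5) = 54
floor(273/25) = 10
floor(273/125) = 2
Total = 66

66 trailing zeros


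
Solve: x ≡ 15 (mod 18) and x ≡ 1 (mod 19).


M = 18*19 = 342
M1 = M/18 = 19, M2 = M/19 = 18
M1^(-1) mod 18 = 1, M2^(-1) mod 19 = 18
x = 15*19*1 + 1*18*18 = 609
609 mod 342 = 267
Check: 267 mod 18 = 15 ✓, 267 mod 19 = 1 ✓

x ≡ 267 (mod 342)


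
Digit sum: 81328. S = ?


8 + 1 + 3 + 2 + 8 = 22


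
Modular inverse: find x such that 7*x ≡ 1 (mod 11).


Use the extended Euclidean algorithm on (11, 7); each row r = 11*s + 7*t:
r=11, s=1, t=0
r=7, s=0, t=1
q=1: r=4, s=1, t=-1   [11*(1) + 7*(-1) = 4]
q=1: r=3, s=-1, t=2   [11*(-1) + 7*(2) = 3]
q=1: r=1, s=2, t=-3   [11*(2) + 7*(-3) = 1]
q=3: r=0, s=-7, t=11   [11*(-7) + 7*(11) = 0]
GCD = 1 with t = -3, so 7*(-3) ≡ 1 (mod 11)
Inverse = -3 mod 11 = 8
Check: 7 * 8 = 56 ≡ 1 (mod 11)

7^(-1) ≡ 8 (mod 11)


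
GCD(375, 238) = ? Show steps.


375 = 1 * 238 + 137
238 = 1 * 137 + 101
137 = 1 * 101 + 36
101 = 2 * 36 + 29
36 = 1 * 29 + 7
29 = 4 * 7 + 1
7 = 7 * 1 + 0
GCD = 1


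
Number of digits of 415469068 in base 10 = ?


415469068 has 9 digits in base 10
floor(log10(415469068)) + 1 = floor(8.6185) + 1 = 9

9 digits (base 10)


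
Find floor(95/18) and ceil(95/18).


95/18 = 5.2778
floor = 5
ceil = 6

floor = 5, ceil = 6


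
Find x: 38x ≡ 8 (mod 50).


GCD(38, 50) = 2 divides 8
Divide: 19x ≡ 4 (mod 25)
x ≡ 16 (mod 25)


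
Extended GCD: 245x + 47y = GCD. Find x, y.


Tabular extended Euclidean (each row: r = 245*s + 47*t):
r=245, s=1, t=0
r=47, s=0, t=1
q=5: r=10, s=1, t=-5   [245*(1) + 47*(-5) = 10]
q=4: r=7, s=-4, t=21   [245*(-4) + 47*(21) = 7]
q=1: r=3, s=5, t=-26   [245*(5) + 47*(-26) = 3]
q=2: r=1, s=-14, t=73   [245*(-14) + 47*(73) = 1]
q=3: r=0, s=47, t=-245   [245*(47) + 47*(-245) = 0]
GCD = 1; from the row with r=1: x=-14, y=73
Check: 245*(-14) + 47*(73) = -3430 + 3431 = 1

GCD = 1, x = -14, y = 73


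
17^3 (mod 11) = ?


17^1 mod 11 = 6
17^2 mod 11 = 3
17^3 mod 11 = 7


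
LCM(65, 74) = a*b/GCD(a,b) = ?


GCD(65, 74) = 1
LCM = 65*74/1 = 4810/1 = 4810

LCM = 4810


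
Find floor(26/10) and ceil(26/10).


26/10 = 2.6000
floor = 2
ceil = 3

floor = 2, ceil = 3


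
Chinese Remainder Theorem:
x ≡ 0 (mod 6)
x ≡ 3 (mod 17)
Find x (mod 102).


M = 6*17 = 102
M1 = M/6 = 17, M2 = M/17 = 6
M1^(-1) mod 6 = 5, M2^(-1) mod 17 = 3
x = 0*17*5 + 3*6*3 = 54
54 mod 102 = 54
Check: 54 mod 6 = 0 ✓, 54 mod 17 = 3 ✓

x ≡ 54 (mod 102)


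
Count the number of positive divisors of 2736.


2736 = 2^4 × 3^2 × 19^1
d(2736) = (4+1) × (2+1) × (1+1) = 30

30 divisors


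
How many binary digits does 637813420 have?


637813420 in base 2 = 100110000001000100001010101100
Number of digits = 30

30 digits (base 2)


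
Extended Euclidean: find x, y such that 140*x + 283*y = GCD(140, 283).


Tabular extended Euclidean (each row: r = 140*s + 283*t):
r=140, s=1, t=0
r=283, s=0, t=1
q=0: r=140, s=1, t=0   [140*(1) + 283*(0) = 140]
q=2: r=3, s=-2, t=1   [140*(-2) + 283*(1) = 3]
q=46: r=2, s=93, t=-46   [140*(93) + 283*(-46) = 2]
q=1: r=1, s=-95, t=47   [140*(-95) + 283*(47) = 1]
q=2: r=0, s=283, t=-140   [140*(283) + 283*(-140) = 0]
GCD = 1; from the row with r=1: x=-95, y=47
Check: 140*(-95) + 283*(47) = -13300 + 13301 = 1

GCD = 1, x = -95, y = 47


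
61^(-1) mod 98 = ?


Use the extended Euclidean algorithm on (98, 61); each row r = 98*s + 61*t:
r=98, s=1, t=0
r=61, s=0, t=1
q=1: r=37, s=1, t=-1   [98*(1) + 61*(-1) = 37]
q=1: r=24, s=-1, t=2   [98*(-1) + 61*(2) = 24]
q=1: r=13, s=2, t=-3   [98*(2) + 61*(-3) = 13]
q=1: r=11, s=-3, t=5   [98*(-3) + 61*(5) = 11]
q=1: r=2, s=5, t=-8   [98*(5) + 61*(-8) = 2]
q=5: r=1, s=-28, t=45   [98*(-28) + 61*(45) = 1]
q=2: r=0, s=61, t=-98   [98*(61) + 61*(-98) = 0]
GCD = 1 with t = 45, so 61*(45) ≡ 1 (mod 98)
Inverse = 45 mod 98 = 45
Check: 61 * 45 = 2745 ≡ 1 (mod 98)

61^(-1) ≡ 45 (mod 98)


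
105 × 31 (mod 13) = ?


105 × 31 = 3255
3255 mod 13 = 5


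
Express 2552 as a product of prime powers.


2552 / 2 = 1276
1276 / 2 = 638
638 / 2 = 319
319 / 11 = 29
29 / 29 = 1
2552 = 2^3 × 11 × 29


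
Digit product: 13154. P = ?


1 × 3 × 1 × 5 × 4 = 60


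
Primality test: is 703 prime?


703 / 19 = 37 (exact division)
703 is NOT prime.

No, 703 is not prime


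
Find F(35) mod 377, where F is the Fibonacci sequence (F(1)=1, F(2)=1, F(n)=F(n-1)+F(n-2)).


F(k) mod 377 for k=1..35:
1, 1, 2, 3, 5, 8, 13, 21, 34, 55, 89, 144, 233, 0, 233, 233, 89, 322, 34, 356, 13, 369, 5, 374, 2, 376, 1, 0, 1, 1, 2, 3, 5, 8, 13
F(35) mod 377 = 13


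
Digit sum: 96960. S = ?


9 + 6 + 9 + 6 + 0 = 30


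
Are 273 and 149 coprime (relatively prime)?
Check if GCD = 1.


Euclidean algorithm:
273 = 1 * 149 + 124
149 = 1 * 124 + 25
124 = 4 * 25 + 24
25 = 1 * 24 + 1
24 = 24 * 1 + 0
GCD(273, 149) = 1

Yes, coprime (GCD = 1)


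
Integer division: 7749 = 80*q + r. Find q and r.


7749 = 80 * 96 + 69
Check: 7680 + 69 = 7749

q = 96, r = 69


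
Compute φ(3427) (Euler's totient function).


3427 = 23 × 149
Prime factors: 23, 149
φ(3427) = 3427 × (1-1/23) × (1-1/149)
= 3427 × 22/23 × 148/149 = 3256

φ(3427) = 3256


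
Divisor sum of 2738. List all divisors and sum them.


Divisors of 2738: 1, 2, 37, 74, 1369, 2738
Sum = 1 + 2 + 37 + 74 + 1369 + 2738 = 4221

σ(2738) = 4221


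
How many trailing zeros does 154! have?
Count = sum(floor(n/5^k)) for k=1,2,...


floor(154/5) = 30
floor(154/25) = 6
floor(154/125) = 1
Total = 37

37 trailing zeros


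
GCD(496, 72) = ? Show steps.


496 = 6 * 72 + 64
72 = 1 * 64 + 8
64 = 8 * 8 + 0
GCD = 8


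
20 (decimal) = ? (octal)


20 (base 10) = 20 (decimal)
20 (decimal) = 24 (base 8)


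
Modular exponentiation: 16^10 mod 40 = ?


16^1 mod 40 = 16
16^2 mod 40 = 16
16^3 mod 40 = 16
16^4 mod 40 = 16
16^5 mod 40 = 16
16^6 mod 40 = 16
16^7 mod 40 = 16
16^8 mod 40 = 16
16^9 mod 40 = 16
16^10 mod 40 = 16


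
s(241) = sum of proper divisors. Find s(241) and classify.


Proper divisors: 1
Sum = 1 = 1
1 < 241 → deficient

s(241) = 1 (deficient)


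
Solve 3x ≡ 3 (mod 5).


GCD(3, 5) = 1, unique solution
a^(-1) mod 5 = 2
x = 2 * 3 mod 5 = 1

x ≡ 1 (mod 5)


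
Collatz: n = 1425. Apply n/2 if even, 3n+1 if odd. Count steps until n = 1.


1425 → 4276 → 2138 → 1069 → 3208 → 1604 → 802 → 401 → 1204 → 602 → 301 → 904 → 452 → 226 → 113 → 340 → 170 → 85 → 256 → 128 → 64 → 32 → 16 → 8 → 4 → 2 → 1
Total steps = 26

26 steps


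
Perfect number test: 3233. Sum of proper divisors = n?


Proper divisors of 3233: 1, 53, 61
Sum = 1 + 53 + 61 = 115

No, 3233 is not perfect (115 ≠ 3233)


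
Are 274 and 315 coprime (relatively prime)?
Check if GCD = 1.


Euclidean algorithm:
315 = 1 * 274 + 41
274 = 6 * 41 + 28
41 = 1 * 28 + 13
28 = 2 * 13 + 2
13 = 6 * 2 + 1
2 = 2 * 1 + 0
GCD(274, 315) = 1

Yes, coprime (GCD = 1)


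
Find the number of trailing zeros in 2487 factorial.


floor(2487/5) = 497
floor(2487/25) = 99
floor(2487/125) = 19
floor(2487/625) = 3
Total = 618

618 trailing zeros


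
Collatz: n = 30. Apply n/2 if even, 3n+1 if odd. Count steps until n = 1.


30 → 15 → 46 → 23 → 70 → 35 → 106 → 53 → 160 → 80 → 40 → 20 → 10 → 5 → 16 → 8 → 4 → 2 → 1
Total steps = 18

18 steps


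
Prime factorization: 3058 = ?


3058 / 2 = 1529
1529 / 11 = 139
139 / 139 = 1
3058 = 2 × 11 × 139


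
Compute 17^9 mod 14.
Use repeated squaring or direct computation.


17^1 mod 14 = 3
17^2 mod 14 = 9
17^3 mod 14 = 13
17^4 mod 14 = 11
17^5 mod 14 = 5
17^6 mod 14 = 1
17^7 mod 14 = 3
17^8 mod 14 = 9
17^9 mod 14 = 13


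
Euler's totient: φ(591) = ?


591 = 3 × 197
Prime factors: 3, 197
φ(591) = 591 × (1-1/3) × (1-1/197)
= 591 × 2/3 × 196/197 = 392

φ(591) = 392


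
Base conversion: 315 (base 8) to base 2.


315 (base 8) = 205 (decimal)
205 (decimal) = 11001101 (base 2)


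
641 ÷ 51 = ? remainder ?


641 = 51 * 12 + 29
Check: 612 + 29 = 641

q = 12, r = 29


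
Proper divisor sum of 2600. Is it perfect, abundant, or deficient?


Proper divisors: 1, 2, 4, 5, 8, 10, 13, 20, 25, 26, 40, 50, 52, 65, 100, 104, 130, 200, 260, 325, 520, 650, 1300
Sum = 1 + 2 + 4 + 5 + 8 + 10 + 13 + 20 + 25 + 26 + 40 + 50 + 52 + 65 + 100 + 104 + 130 + 200 + 260 + 325 + 520 + 650 + 1300 = 3910
3910 > 2600 → abundant

s(2600) = 3910 (abundant)


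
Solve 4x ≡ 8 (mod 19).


GCD(4, 19) = 1, unique solution
a^(-1) mod 19 = 5
x = 5 * 8 mod 19 = 2

x ≡ 2 (mod 19)


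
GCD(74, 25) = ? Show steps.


74 = 2 * 25 + 24
25 = 1 * 24 + 1
24 = 24 * 1 + 0
GCD = 1


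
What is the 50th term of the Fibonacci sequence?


Sequence: 1, 1, 2, 3, 5, 8, 13, 21, 34, 55, 89, 144, 233, 377, 610, 987, 1597, 2584, 4181, 6765, 10946, 17711, 28657, 46368, 75025, 121393, 196418, 317811, 514229, 832040, 1346269, 2178309, 3524578, 5702887, 9227465, 14930352, 24157817, 39088169, 63245986, 102334155, 165580141, 267914296, 433494437, 701408733, 1134903170, 1836311903, 2971215073, 4807526976, 7778742049, 12586269025
F(50) = 12586269025


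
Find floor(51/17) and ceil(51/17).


51/17 = 3.0000
floor = 3
ceil = 3

floor = 3, ceil = 3


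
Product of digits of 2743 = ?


2 × 7 × 4 × 3 = 168


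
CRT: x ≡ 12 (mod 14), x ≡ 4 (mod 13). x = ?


M = 14*13 = 182
M1 = M/14 = 13, M2 = M/13 = 14
M1^(-1) mod 14 = 13, M2^(-1) mod 13 = 1
x = 12*13*13 + 4*14*1 = 2084
2084 mod 182 = 82
Check: 82 mod 14 = 12 ✓, 82 mod 13 = 4 ✓

x ≡ 82 (mod 182)


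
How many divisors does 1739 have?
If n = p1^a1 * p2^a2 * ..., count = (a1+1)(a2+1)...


1739 = 37^1 × 47^1
d(1739) = (1+1) × (1+1) = 4

4 divisors


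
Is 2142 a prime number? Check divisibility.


2142 / 2 = 1071 (exact division)
2142 is NOT prime.

No, 2142 is not prime


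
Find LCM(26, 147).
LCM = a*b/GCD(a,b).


GCD(26, 147) = 1
LCM = 26*147/1 = 3822/1 = 3822

LCM = 3822


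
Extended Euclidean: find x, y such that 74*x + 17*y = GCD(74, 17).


Tabular extended Euclidean (each row: r = 74*s + 17*t):
r=74, s=1, t=0
r=17, s=0, t=1
q=4: r=6, s=1, t=-4   [74*(1) + 17*(-4) = 6]
q=2: r=5, s=-2, t=9   [74*(-2) + 17*(9) = 5]
q=1: r=1, s=3, t=-13   [74*(3) + 17*(-13) = 1]
q=5: r=0, s=-17, t=74   [74*(-17) + 17*(74) = 0]
GCD = 1; from the row with r=1: x=3, y=-13
Check: 74*(3) + 17*(-13) = 222 - 221 = 1

GCD = 1, x = 3, y = -13


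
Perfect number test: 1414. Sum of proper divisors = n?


Proper divisors of 1414: 1, 2, 7, 14, 101, 202, 707
Sum = 1 + 2 + 7 + 14 + 101 + 202 + 707 = 1034

No, 1414 is not perfect (1034 ≠ 1414)


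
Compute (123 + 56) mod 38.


123 + 56 = 179
179 mod 38 = 27


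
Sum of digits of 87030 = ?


8 + 7 + 0 + 3 + 0 = 18


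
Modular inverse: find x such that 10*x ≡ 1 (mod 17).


Use the extended Euclidean algorithm on (17, 10); each row r = 17*s + 10*t:
r=17, s=1, t=0
r=10, s=0, t=1
q=1: r=7, s=1, t=-1   [17*(1) + 10*(-1) = 7]
q=1: r=3, s=-1, t=2   [17*(-1) + 10*(2) = 3]
q=2: r=1, s=3, t=-5   [17*(3) + 10*(-5) = 1]
q=3: r=0, s=-10, t=17   [17*(-10) + 10*(17) = 0]
GCD = 1 with t = -5, so 10*(-5) ≡ 1 (mod 17)
Inverse = -5 mod 17 = 12
Check: 10 * 12 = 120 ≡ 1 (mod 17)

10^(-1) ≡ 12 (mod 17)


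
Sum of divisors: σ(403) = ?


Divisors of 403: 1, 13, 31, 403
Sum = 1 + 13 + 31 + 403 = 448

σ(403) = 448


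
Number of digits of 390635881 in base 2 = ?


390635881 in base 2 = 10111010010001010000101101001
Number of digits = 29

29 digits (base 2)


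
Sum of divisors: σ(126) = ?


Divisors of 126: 1, 2, 3, 6, 7, 9, 14, 18, 21, 42, 63, 126
Sum = 1 + 2 + 3 + 6 + 7 + 9 + 14 + 18 + 21 + 42 + 63 + 126 = 312

σ(126) = 312


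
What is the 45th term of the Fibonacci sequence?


Sequence: 1, 1, 2, 3, 5, 8, 13, 21, 34, 55, 89, 144, 233, 377, 610, 987, 1597, 2584, 4181, 6765, 10946, 17711, 28657, 46368, 75025, 121393, 196418, 317811, 514229, 832040, 1346269, 2178309, 3524578, 5702887, 9227465, 14930352, 24157817, 39088169, 63245986, 102334155, 165580141, 267914296, 433494437, 701408733, 1134903170
F(45) = 1134903170


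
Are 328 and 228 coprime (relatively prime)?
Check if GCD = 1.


Euclidean algorithm:
328 = 1 * 228 + 100
228 = 2 * 100 + 28
100 = 3 * 28 + 16
28 = 1 * 16 + 12
16 = 1 * 12 + 4
12 = 3 * 4 + 0
GCD(328, 228) = 4

No, not coprime (GCD = 4)


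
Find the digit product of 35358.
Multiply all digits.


3 × 5 × 3 × 5 × 8 = 1800


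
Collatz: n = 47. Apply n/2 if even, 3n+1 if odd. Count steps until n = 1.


47 → 142 → 71 → 214 → 107 → 322 → 161 → 484 → 242 → 121 → 364 → 182 → 91 → 274 → 137 → 412 → 206 → 103 → 310 → 155 → 466 → 233 → 700 → 350 → 175 → 526 → 263 → 790 → 395 → 1186 → 593 → 1780 → 890 → 445 → 1336 → 668 → 334 → 167 → 502 → 251 → 754 → 377 → 1132 → 566 → 283 → 850 → 425 → 1276 → 638 → 319 → 958 → 479 → 1438 → 719 → 2158 → 1079 → 3238 → 1619 → 4858 → 2429 → 7288 → 3644 → 1822 → 911 → 2734 → 1367 → 4102 → 2051 → 6154 → 3077 → 9232 → 4616 → 2308 → 1154 → 577 → 1732 → 866 → 433 → 1300 → 650 → 325 → 976 → 488 → 244 → 122 → 61 → 184 → 92 → 46 → 23 → 70 → 35 → 106 → 53 → 160 → 80 → 40 → 20 → 10 → 5 → 16 → 8 → 4 → 2 → 1
Total steps = 104

104 steps


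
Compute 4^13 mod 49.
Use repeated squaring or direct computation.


4^1 mod 49 = 4
4^2 mod 49 = 16
4^3 mod 49 = 15
4^4 mod 49 = 11
4^5 mod 49 = 44
4^6 mod 49 = 29
4^7 mod 49 = 18
4^8 mod 49 = 23
4^9 mod 49 = 43
4^10 mod 49 = 25
4^11 mod 49 = 2
4^12 mod 49 = 8
4^13 mod 49 = 32


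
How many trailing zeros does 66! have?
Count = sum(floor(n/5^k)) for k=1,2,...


floor(66/5) = 13
floor(66/25) = 2
Total = 15

15 trailing zeros


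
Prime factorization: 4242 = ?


4242 / 2 = 2121
2121 / 3 = 707
707 / 7 = 101
101 / 101 = 1
4242 = 2 × 3 × 7 × 101


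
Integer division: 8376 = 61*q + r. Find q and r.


8376 = 61 * 137 + 19
Check: 8357 + 19 = 8376

q = 137, r = 19


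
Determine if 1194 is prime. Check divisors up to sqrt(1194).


1194 / 2 = 597 (exact division)
1194 is NOT prime.

No, 1194 is not prime


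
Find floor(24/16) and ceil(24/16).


24/16 = 1.5000
floor = 1
ceil = 2

floor = 1, ceil = 2


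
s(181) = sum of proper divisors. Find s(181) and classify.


Proper divisors: 1
Sum = 1 = 1
1 < 181 → deficient

s(181) = 1 (deficient)


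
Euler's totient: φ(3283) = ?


3283 = 7^2 × 67
Prime factors: 7, 67
φ(3283) = 3283 × (1-1/7) × (1-1/67)
= 3283 × 6/7 × 66/67 = 2772

φ(3283) = 2772


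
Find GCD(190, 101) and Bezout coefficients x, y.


Tabular extended Euclidean (each row: r = 190*s + 101*t):
r=190, s=1, t=0
r=101, s=0, t=1
q=1: r=89, s=1, t=-1   [190*(1) + 101*(-1) = 89]
q=1: r=12, s=-1, t=2   [190*(-1) + 101*(2) = 12]
q=7: r=5, s=8, t=-15   [190*(8) + 101*(-15) = 5]
q=2: r=2, s=-17, t=32   [190*(-17) + 101*(32) = 2]
q=2: r=1, s=42, t=-79   [190*(42) + 101*(-79) = 1]
q=2: r=0, s=-101, t=190   [190*(-101) + 101*(190) = 0]
GCD = 1; from the row with r=1: x=42, y=-79
Check: 190*(42) + 101*(-79) = 7980 - 7979 = 1

GCD = 1, x = 42, y = -79


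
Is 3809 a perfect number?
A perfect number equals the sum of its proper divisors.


Proper divisors of 3809: 1, 13, 293
Sum = 1 + 13 + 293 = 307

No, 3809 is not perfect (307 ≠ 3809)


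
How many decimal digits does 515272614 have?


515272614 has 9 digits in base 10
floor(log10(515272614)) + 1 = floor(8.7120) + 1 = 9

9 digits (base 10)


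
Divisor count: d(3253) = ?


3253 = 3253^1
d(3253) = (1+1) = 2

2 divisors


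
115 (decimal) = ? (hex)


115 (base 10) = 115 (decimal)
115 (decimal) = 73 (base 16)


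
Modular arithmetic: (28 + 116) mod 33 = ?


28 + 116 = 144
144 mod 33 = 12


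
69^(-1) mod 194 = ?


Use the extended Euclidean algorithm on (194, 69); each row r = 194*s + 69*t:
r=194, s=1, t=0
r=69, s=0, t=1
q=2: r=56, s=1, t=-2   [194*(1) + 69*(-2) = 56]
q=1: r=13, s=-1, t=3   [194*(-1) + 69*(3) = 13]
q=4: r=4, s=5, t=-14   [194*(5) + 69*(-14) = 4]
q=3: r=1, s=-16, t=45   [194*(-16) + 69*(45) = 1]
q=4: r=0, s=69, t=-194   [194*(69) + 69*(-194) = 0]
GCD = 1 with t = 45, so 69*(45) ≡ 1 (mod 194)
Inverse = 45 mod 194 = 45
Check: 69 * 45 = 3105 ≡ 1 (mod 194)

69^(-1) ≡ 45 (mod 194)


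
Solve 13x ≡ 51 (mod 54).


GCD(13, 54) = 1, unique solution
a^(-1) mod 54 = 25
x = 25 * 51 mod 54 = 33

x ≡ 33 (mod 54)


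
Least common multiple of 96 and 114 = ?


GCD(96, 114) = 6
LCM = 96*114/6 = 10944/6 = 1824

LCM = 1824


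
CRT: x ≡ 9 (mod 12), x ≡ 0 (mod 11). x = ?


M = 12*11 = 132
M1 = M/12 = 11, M2 = M/11 = 12
M1^(-1) mod 12 = 11, M2^(-1) mod 11 = 1
x = 9*11*11 + 0*12*1 = 1089
1089 mod 132 = 33
Check: 33 mod 12 = 9 ✓, 33 mod 11 = 0 ✓

x ≡ 33 (mod 132)


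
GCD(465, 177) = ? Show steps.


465 = 2 * 177 + 111
177 = 1 * 111 + 66
111 = 1 * 66 + 45
66 = 1 * 45 + 21
45 = 2 * 21 + 3
21 = 7 * 3 + 0
GCD = 3


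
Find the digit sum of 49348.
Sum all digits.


4 + 9 + 3 + 4 + 8 = 28


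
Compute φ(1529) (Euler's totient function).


1529 = 11 × 139
Prime factors: 11, 139
φ(1529) = 1529 × (1-1/11) × (1-1/139)
= 1529 × 10/11 × 138/139 = 1380

φ(1529) = 1380


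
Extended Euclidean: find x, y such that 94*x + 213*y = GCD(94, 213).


Tabular extended Euclidean (each row: r = 94*s + 213*t):
r=94, s=1, t=0
r=213, s=0, t=1
q=0: r=94, s=1, t=0   [94*(1) + 213*(0) = 94]
q=2: r=25, s=-2, t=1   [94*(-2) + 213*(1) = 25]
q=3: r=19, s=7, t=-3   [94*(7) + 213*(-3) = 19]
q=1: r=6, s=-9, t=4   [94*(-9) + 213*(4) = 6]
q=3: r=1, s=34, t=-15   [94*(34) + 213*(-15) = 1]
q=6: r=0, s=-213, t=94   [94*(-213) + 213*(94) = 0]
GCD = 1; from the row with r=1: x=34, y=-15
Check: 94*(34) + 213*(-15) = 3196 - 3195 = 1

GCD = 1, x = 34, y = -15


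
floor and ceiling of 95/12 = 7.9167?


95/12 = 7.9167
floor = 7
ceil = 8

floor = 7, ceil = 8


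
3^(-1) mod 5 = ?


Use the extended Euclidean algorithm on (5, 3); each row r = 5*s + 3*t:
r=5, s=1, t=0
r=3, s=0, t=1
q=1: r=2, s=1, t=-1   [5*(1) + 3*(-1) = 2]
q=1: r=1, s=-1, t=2   [5*(-1) + 3*(2) = 1]
q=2: r=0, s=3, t=-5   [5*(3) + 3*(-5) = 0]
GCD = 1 with t = 2, so 3*(2) ≡ 1 (mod 5)
Inverse = 2 mod 5 = 2
Check: 3 * 2 = 6 ≡ 1 (mod 5)

3^(-1) ≡ 2 (mod 5)


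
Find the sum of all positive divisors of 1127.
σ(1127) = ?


Divisors of 1127: 1, 7, 23, 49, 161, 1127
Sum = 1 + 7 + 23 + 49 + 161 + 1127 = 1368

σ(1127) = 1368


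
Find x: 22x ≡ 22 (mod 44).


GCD(22, 44) = 22 divides 22
Divide: 1x ≡ 1 (mod 2)
x ≡ 1 (mod 2)


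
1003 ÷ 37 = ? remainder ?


1003 = 37 * 27 + 4
Check: 999 + 4 = 1003

q = 27, r = 4


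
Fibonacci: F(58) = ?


Sequence: 1, 1, 2, 3, 5, 8, 13, 21, 34, 55, 89, 144, 233, 377, 610, 987, 1597, 2584, 4181, 6765, 10946, 17711, 28657, 46368, 75025, 121393, 196418, 317811, 514229, 832040, 1346269, 2178309, 3524578, 5702887, 9227465, 14930352, 24157817, 39088169, 63245986, 102334155, 165580141, 267914296, 433494437, 701408733, 1134903170, 1836311903, 2971215073, 4807526976, 7778742049, 12586269025, 20365011074, 32951280099, 53316291173, 86267571272, 139583862445, 225851433717, 365435296162, 591286729879
F(58) = 591286729879


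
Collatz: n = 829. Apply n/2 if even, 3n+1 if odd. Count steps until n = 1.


829 → 2488 → 1244 → 622 → 311 → 934 → 467 → 1402 → 701 → 2104 → 1052 → 526 → 263 → 790 → 395 → 1186 → 593 → 1780 → 890 → 445 → 1336 → 668 → 334 → 167 → 502 → 251 → 754 → 377 → 1132 → 566 → 283 → 850 → 425 → 1276 → 638 → 319 → 958 → 479 → 1438 → 719 → 2158 → 1079 → 3238 → 1619 → 4858 → 2429 → 7288 → 3644 → 1822 → 911 → 2734 → 1367 → 4102 → 2051 → 6154 → 3077 → 9232 → 4616 → 2308 → 1154 → 577 → 1732 → 866 → 433 → 1300 → 650 → 325 → 976 → 488 → 244 → 122 → 61 → 184 → 92 → 46 → 23 → 70 → 35 → 106 → 53 → 160 → 80 → 40 → 20 → 10 → 5 → 16 → 8 → 4 → 2 → 1
Total steps = 90

90 steps


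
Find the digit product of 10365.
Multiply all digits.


1 × 0 × 3 × 6 × 5 = 0


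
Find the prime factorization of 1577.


1577 / 19 = 83
83 / 83 = 1
1577 = 19 × 83


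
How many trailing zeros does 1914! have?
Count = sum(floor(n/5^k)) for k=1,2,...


floor(1914/5) = 382
floor(1914/25) = 76
floor(1914/125) = 15
floor(1914/625) = 3
Total = 476

476 trailing zeros


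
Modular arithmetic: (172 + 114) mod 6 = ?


172 + 114 = 286
286 mod 6 = 4


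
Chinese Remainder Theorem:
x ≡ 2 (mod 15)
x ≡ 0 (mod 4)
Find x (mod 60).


M = 15*4 = 60
M1 = M/15 = 4, M2 = M/4 = 15
M1^(-1) mod 15 = 4, M2^(-1) mod 4 = 3
x = 2*4*4 + 0*15*3 = 32
32 mod 60 = 32
Check: 32 mod 15 = 2 ✓, 32 mod 4 = 0 ✓

x ≡ 32 (mod 60)


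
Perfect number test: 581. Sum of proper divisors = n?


Proper divisors of 581: 1, 7, 83
Sum = 1 + 7 + 83 = 91

No, 581 is not perfect (91 ≠ 581)


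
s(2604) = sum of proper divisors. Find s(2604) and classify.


Proper divisors: 1, 2, 3, 4, 6, 7, 12, 14, 21, 28, 31, 42, 62, 84, 93, 124, 186, 217, 372, 434, 651, 868, 1302
Sum = 1 + 2 + 3 + 4 + 6 + 7 + 12 + 14 + 21 + 28 + 31 + 42 + 62 + 84 + 93 + 124 + 186 + 217 + 372 + 434 + 651 + 868 + 1302 = 4564
4564 > 2604 → abundant

s(2604) = 4564 (abundant)


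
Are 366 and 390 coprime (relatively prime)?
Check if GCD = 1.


Euclidean algorithm:
390 = 1 * 366 + 24
366 = 15 * 24 + 6
24 = 4 * 6 + 0
GCD(366, 390) = 6

No, not coprime (GCD = 6)


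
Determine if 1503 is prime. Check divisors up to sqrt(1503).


1503 / 3 = 501 (exact division)
1503 is NOT prime.

No, 1503 is not prime


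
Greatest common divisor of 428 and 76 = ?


428 = 5 * 76 + 48
76 = 1 * 48 + 28
48 = 1 * 28 + 20
28 = 1 * 20 + 8
20 = 2 * 8 + 4
8 = 2 * 4 + 0
GCD = 4


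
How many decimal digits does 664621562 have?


664621562 has 9 digits in base 10
floor(log10(664621562)) + 1 = floor(8.8226) + 1 = 9

9 digits (base 10)


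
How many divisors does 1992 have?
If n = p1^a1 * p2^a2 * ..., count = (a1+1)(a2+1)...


1992 = 2^3 × 3^1 × 83^1
d(1992) = (3+1) × (1+1) × (1+1) = 16

16 divisors


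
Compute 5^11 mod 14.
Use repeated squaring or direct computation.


5^1 mod 14 = 5
5^2 mod 14 = 11
5^3 mod 14 = 13
5^4 mod 14 = 9
5^5 mod 14 = 3
5^6 mod 14 = 1
5^7 mod 14 = 5
5^8 mod 14 = 11
5^9 mod 14 = 13
5^10 mod 14 = 9
5^11 mod 14 = 3


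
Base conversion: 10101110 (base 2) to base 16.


10101110 (base 2) = 174 (decimal)
174 (decimal) = AE (base 16)


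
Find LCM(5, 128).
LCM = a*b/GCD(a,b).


GCD(5, 128) = 1
LCM = 5*128/1 = 640/1 = 640

LCM = 640


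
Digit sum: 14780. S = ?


1 + 4 + 7 + 8 + 0 = 20


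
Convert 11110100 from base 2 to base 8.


11110100 (base 2) = 244 (decimal)
244 (decimal) = 364 (base 8)


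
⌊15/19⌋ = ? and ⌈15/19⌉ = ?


15/19 = 0.7895
floor = 0
ceil = 1

floor = 0, ceil = 1


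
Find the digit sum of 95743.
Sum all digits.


9 + 5 + 7 + 4 + 3 = 28


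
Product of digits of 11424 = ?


1 × 1 × 4 × 2 × 4 = 32


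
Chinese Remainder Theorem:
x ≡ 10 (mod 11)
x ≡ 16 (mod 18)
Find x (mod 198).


M = 11*18 = 198
M1 = M/11 = 18, M2 = M/18 = 11
M1^(-1) mod 11 = 8, M2^(-1) mod 18 = 5
x = 10*18*8 + 16*11*5 = 2320
2320 mod 198 = 142
Check: 142 mod 11 = 10 ✓, 142 mod 18 = 16 ✓

x ≡ 142 (mod 198)


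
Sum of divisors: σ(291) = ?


Divisors of 291: 1, 3, 97, 291
Sum = 1 + 3 + 97 + 291 = 392

σ(291) = 392


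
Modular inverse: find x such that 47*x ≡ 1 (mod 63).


Use the extended Euclidean algorithm on (63, 47); each row r = 63*s + 47*t:
r=63, s=1, t=0
r=47, s=0, t=1
q=1: r=16, s=1, t=-1   [63*(1) + 47*(-1) = 16]
q=2: r=15, s=-2, t=3   [63*(-2) + 47*(3) = 15]
q=1: r=1, s=3, t=-4   [63*(3) + 47*(-4) = 1]
q=15: r=0, s=-47, t=63   [63*(-47) + 47*(63) = 0]
GCD = 1 with t = -4, so 47*(-4) ≡ 1 (mod 63)
Inverse = -4 mod 63 = 59
Check: 47 * 59 = 2773 ≡ 1 (mod 63)

47^(-1) ≡ 59 (mod 63)


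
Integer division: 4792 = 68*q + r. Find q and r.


4792 = 68 * 70 + 32
Check: 4760 + 32 = 4792

q = 70, r = 32


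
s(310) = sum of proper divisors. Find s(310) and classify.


Proper divisors: 1, 2, 5, 10, 31, 62, 155
Sum = 1 + 2 + 5 + 10 + 31 + 62 + 155 = 266
266 < 310 → deficient

s(310) = 266 (deficient)


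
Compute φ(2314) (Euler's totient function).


2314 = 2 × 13 × 89
Prime factors: 2, 13, 89
φ(2314) = 2314 × (1-1/2) × (1-1/13) × (1-1/89)
= 2314 × 1/2 × 12/13 × 88/89 = 1056

φ(2314) = 1056


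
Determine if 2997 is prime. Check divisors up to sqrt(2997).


2997 / 3 = 999 (exact division)
2997 is NOT prime.

No, 2997 is not prime


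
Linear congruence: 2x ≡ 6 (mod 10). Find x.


GCD(2, 10) = 2 divides 6
Divide: 1x ≡ 3 (mod 5)
x ≡ 3 (mod 5)


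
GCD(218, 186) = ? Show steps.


218 = 1 * 186 + 32
186 = 5 * 32 + 26
32 = 1 * 26 + 6
26 = 4 * 6 + 2
6 = 3 * 2 + 0
GCD = 2


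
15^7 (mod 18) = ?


15^1 mod 18 = 15
15^2 mod 18 = 9
15^3 mod 18 = 9
15^4 mod 18 = 9
15^5 mod 18 = 9
15^6 mod 18 = 9
15^7 mod 18 = 9


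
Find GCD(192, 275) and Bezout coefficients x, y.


Tabular extended Euclidean (each row: r = 192*s + 275*t):
r=192, s=1, t=0
r=275, s=0, t=1
q=0: r=192, s=1, t=0   [192*(1) + 275*(0) = 192]
q=1: r=83, s=-1, t=1   [192*(-1) + 275*(1) = 83]
q=2: r=26, s=3, t=-2   [192*(3) + 275*(-2) = 26]
q=3: r=5, s=-10, t=7   [192*(-10) + 275*(7) = 5]
q=5: r=1, s=53, t=-37   [192*(53) + 275*(-37) = 1]
q=5: r=0, s=-275, t=192   [192*(-275) + 275*(192) = 0]
GCD = 1; from the row with r=1: x=53, y=-37
Check: 192*(53) + 275*(-37) = 10176 - 10175 = 1

GCD = 1, x = 53, y = -37


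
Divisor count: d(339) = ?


339 = 3^1 × 113^1
d(339) = (1+1) × (1+1) = 4

4 divisors


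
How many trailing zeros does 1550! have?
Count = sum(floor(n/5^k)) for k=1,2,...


floor(1550/5) = 310
floor(1550/25) = 62
floor(1550/125) = 12
floor(1550/625) = 2
Total = 386

386 trailing zeros


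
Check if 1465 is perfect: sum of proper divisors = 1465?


Proper divisors of 1465: 1, 5, 293
Sum = 1 + 5 + 293 = 299

No, 1465 is not perfect (299 ≠ 1465)


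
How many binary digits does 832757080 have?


832757080 in base 2 = 110001101000101101110101011000
Number of digits = 30

30 digits (base 2)


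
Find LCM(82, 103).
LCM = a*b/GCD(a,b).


GCD(82, 103) = 1
LCM = 82*103/1 = 8446/1 = 8446

LCM = 8446


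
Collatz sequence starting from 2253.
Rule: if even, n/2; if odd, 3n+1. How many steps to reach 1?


2253 → 6760 → 3380 → 1690 → 845 → 2536 → 1268 → 634 → 317 → 952 → 476 → 238 → 119 → 358 → 179 → 538 → 269 → 808 → 404 → 202 → 101 → 304 → 152 → 76 → 38 → 19 → 58 → 29 → 88 → 44 → 22 → 11 → 34 → 17 → 52 → 26 → 13 → 40 → 20 → 10 → 5 → 16 → 8 → 4 → 2 → 1
Total steps = 45

45 steps


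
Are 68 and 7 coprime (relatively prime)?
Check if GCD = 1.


Euclidean algorithm:
68 = 9 * 7 + 5
7 = 1 * 5 + 2
5 = 2 * 2 + 1
2 = 2 * 1 + 0
GCD(68, 7) = 1

Yes, coprime (GCD = 1)


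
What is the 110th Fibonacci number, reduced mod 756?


F(k) mod 756 for k=1..110:
1, 1, 2, 3, 5, 8, 13, 21, 34, 55, 89, 144, 233, 377, 610, 231, 85, 316, 401, 717, 362, 323, 685, 252, 181, 433, 614, 291, 149, 440, 589, 273, 106, 379, 485, 108, 593, 701, 538, 483, 265, 748, 257, 249, 506, 755, 505, 504, 253, 1, 254, 255, 509, 8, 517, 525, 286, 55, 341, 396, 737, 377, 358, 735, 337, 316, 653, 213, 110, 323, 433, 0, 433, 433, 110, 543, 653, 440, 337, 21, 358, 379, 737, 360, 341, 701, 286, 231, 517, 748, 509, 501, 254, 755, 253, 252, 505, 1, 506, 507, 257, 8, 265, 273, 538, 55, 593, 648, 485, 377
F(110) mod 756 = 377


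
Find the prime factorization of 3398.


3398 / 2 = 1699
1699 / 1699 = 1
3398 = 2 × 1699


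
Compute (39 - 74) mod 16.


39 - 74 = -35
-35 mod 16 = 13


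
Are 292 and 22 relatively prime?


Euclidean algorithm:
292 = 13 * 22 + 6
22 = 3 * 6 + 4
6 = 1 * 4 + 2
4 = 2 * 2 + 0
GCD(292, 22) = 2

No, not coprime (GCD = 2)


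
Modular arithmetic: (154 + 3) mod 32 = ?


154 + 3 = 157
157 mod 32 = 29


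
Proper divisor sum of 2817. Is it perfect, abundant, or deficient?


Proper divisors: 1, 3, 9, 313, 939
Sum = 1 + 3 + 9 + 313 + 939 = 1265
1265 < 2817 → deficient

s(2817) = 1265 (deficient)


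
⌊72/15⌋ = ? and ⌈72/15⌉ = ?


72/15 = 4.8000
floor = 4
ceil = 5

floor = 4, ceil = 5


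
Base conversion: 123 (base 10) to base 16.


123 (base 10) = 123 (decimal)
123 (decimal) = 7B (base 16)


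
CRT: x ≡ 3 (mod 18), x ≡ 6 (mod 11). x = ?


M = 18*11 = 198
M1 = M/18 = 11, M2 = M/11 = 18
M1^(-1) mod 18 = 5, M2^(-1) mod 11 = 8
x = 3*11*5 + 6*18*8 = 1029
1029 mod 198 = 39
Check: 39 mod 18 = 3 ✓, 39 mod 11 = 6 ✓

x ≡ 39 (mod 198)


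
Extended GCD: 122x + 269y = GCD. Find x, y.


Tabular extended Euclidean (each row: r = 122*s + 269*t):
r=122, s=1, t=0
r=269, s=0, t=1
q=0: r=122, s=1, t=0   [122*(1) + 269*(0) = 122]
q=2: r=25, s=-2, t=1   [122*(-2) + 269*(1) = 25]
q=4: r=22, s=9, t=-4   [122*(9) + 269*(-4) = 22]
q=1: r=3, s=-11, t=5   [122*(-11) + 269*(5) = 3]
q=7: r=1, s=86, t=-39   [122*(86) + 269*(-39) = 1]
q=3: r=0, s=-269, t=122   [122*(-269) + 269*(122) = 0]
GCD = 1; from the row with r=1: x=86, y=-39
Check: 122*(86) + 269*(-39) = 10492 - 10491 = 1

GCD = 1, x = 86, y = -39


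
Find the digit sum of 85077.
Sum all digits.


8 + 5 + 0 + 7 + 7 = 27


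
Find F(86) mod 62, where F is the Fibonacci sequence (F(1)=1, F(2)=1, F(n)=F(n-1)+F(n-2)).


F(k) mod 62 for k=1..86:
1, 1, 2, 3, 5, 8, 13, 21, 34, 55, 27, 20, 47, 5, 52, 57, 47, 42, 27, 7, 34, 41, 13, 54, 5, 59, 2, 61, 1, 0, 1, 1, 2, 3, 5, 8, 13, 21, 34, 55, 27, 20, 47, 5, 52, 57, 47, 42, 27, 7, 34, 41, 13, 54, 5, 59, 2, 61, 1, 0, 1, 1, 2, 3, 5, 8, 13, 21, 34, 55, 27, 20, 47, 5, 52, 57, 47, 42, 27, 7, 34, 41, 13, 54, 5, 59
F(86) mod 62 = 59


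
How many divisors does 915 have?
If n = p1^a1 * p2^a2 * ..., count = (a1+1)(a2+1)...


915 = 3^1 × 5^1 × 61^1
d(915) = (1+1) × (1+1) × (1+1) = 8

8 divisors


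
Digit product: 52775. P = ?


5 × 2 × 7 × 7 × 5 = 2450


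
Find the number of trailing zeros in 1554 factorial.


floor(1554/5) = 310
floor(1554/25) = 62
floor(1554/125) = 12
floor(1554/625) = 2
Total = 386

386 trailing zeros


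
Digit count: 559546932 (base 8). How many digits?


559546932 in base 8 = 4126401064
Number of digits = 10

10 digits (base 8)


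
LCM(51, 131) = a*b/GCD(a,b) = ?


GCD(51, 131) = 1
LCM = 51*131/1 = 6681/1 = 6681

LCM = 6681


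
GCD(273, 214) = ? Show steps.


273 = 1 * 214 + 59
214 = 3 * 59 + 37
59 = 1 * 37 + 22
37 = 1 * 22 + 15
22 = 1 * 15 + 7
15 = 2 * 7 + 1
7 = 7 * 1 + 0
GCD = 1


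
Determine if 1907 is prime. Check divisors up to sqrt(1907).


Check divisors up to sqrt(1907) = 43.6692
No divisors found.
1907 is prime.

Yes, 1907 is prime


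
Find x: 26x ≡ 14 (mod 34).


GCD(26, 34) = 2 divides 14
Divide: 13x ≡ 7 (mod 17)
x ≡ 11 (mod 17)


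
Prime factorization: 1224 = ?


1224 / 2 = 612
612 / 2 = 306
306 / 2 = 153
153 / 3 = 51
51 / 3 = 17
17 / 17 = 1
1224 = 2^3 × 3^2 × 17


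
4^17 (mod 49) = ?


4^1 mod 49 = 4
4^2 mod 49 = 16
4^3 mod 49 = 15
4^4 mod 49 = 11
4^5 mod 49 = 44
4^6 mod 49 = 29
4^7 mod 49 = 18
4^8 mod 49 = 23
4^9 mod 49 = 43
4^10 mod 49 = 25
4^11 mod 49 = 2
4^12 mod 49 = 8
4^13 mod 49 = 32
4^14 mod 49 = 30
4^15 mod 49 = 22
4^16 mod 49 = 39
4^17 mod 49 = 9


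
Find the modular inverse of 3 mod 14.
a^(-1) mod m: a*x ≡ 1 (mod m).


Use the extended Euclidean algorithm on (14, 3); each row r = 14*s + 3*t:
r=14, s=1, t=0
r=3, s=0, t=1
q=4: r=2, s=1, t=-4   [14*(1) + 3*(-4) = 2]
q=1: r=1, s=-1, t=5   [14*(-1) + 3*(5) = 1]
q=2: r=0, s=3, t=-14   [14*(3) + 3*(-14) = 0]
GCD = 1 with t = 5, so 3*(5) ≡ 1 (mod 14)
Inverse = 5 mod 14 = 5
Check: 3 * 5 = 15 ≡ 1 (mod 14)

3^(-1) ≡ 5 (mod 14)


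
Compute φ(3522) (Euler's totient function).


3522 = 2 × 3 × 587
Prime factors: 2, 3, 587
φ(3522) = 3522 × (1-1/2) × (1-1/3) × (1-1/587)
= 3522 × 1/2 × 2/3 × 586/587 = 1172

φ(3522) = 1172


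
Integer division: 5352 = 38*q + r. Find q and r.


5352 = 38 * 140 + 32
Check: 5320 + 32 = 5352

q = 140, r = 32


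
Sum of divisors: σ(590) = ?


Divisors of 590: 1, 2, 5, 10, 59, 118, 295, 590
Sum = 1 + 2 + 5 + 10 + 59 + 118 + 295 + 590 = 1080

σ(590) = 1080


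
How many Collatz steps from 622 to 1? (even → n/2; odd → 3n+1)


622 → 311 → 934 → 467 → 1402 → 701 → 2104 → 1052 → 526 → 263 → 790 → 395 → 1186 → 593 → 1780 → 890 → 445 → 1336 → 668 → 334 → 167 → 502 → 251 → 754 → 377 → 1132 → 566 → 283 → 850 → 425 → 1276 → 638 → 319 → 958 → 479 → 1438 → 719 → 2158 → 1079 → 3238 → 1619 → 4858 → 2429 → 7288 → 3644 → 1822 → 911 → 2734 → 1367 → 4102 → 2051 → 6154 → 3077 → 9232 → 4616 → 2308 → 1154 → 577 → 1732 → 866 → 433 → 1300 → 650 → 325 → 976 → 488 → 244 → 122 → 61 → 184 → 92 → 46 → 23 → 70 → 35 → 106 → 53 → 160 → 80 → 40 → 20 → 10 → 5 → 16 → 8 → 4 → 2 → 1
Total steps = 87

87 steps


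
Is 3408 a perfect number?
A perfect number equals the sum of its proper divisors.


Proper divisors of 3408: 1, 2, 3, 4, 6, 8, 12, 16, 24, 48, 71, 142, 213, 284, 426, 568, 852, 1136, 1704
Sum = 1 + 2 + 3 + 4 + 6 + 8 + 12 + 16 + 24 + 48 + 71 + 142 + 213 + 284 + 426 + 568 + 852 + 1136 + 1704 = 5520

No, 3408 is not perfect (5520 ≠ 3408)


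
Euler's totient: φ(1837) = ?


1837 = 11 × 167
Prime factors: 11, 167
φ(1837) = 1837 × (1-1/11) × (1-1/167)
= 1837 × 10/11 × 166/167 = 1660

φ(1837) = 1660


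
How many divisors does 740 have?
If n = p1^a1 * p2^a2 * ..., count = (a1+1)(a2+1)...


740 = 2^2 × 5^1 × 37^1
d(740) = (2+1) × (1+1) × (1+1) = 12

12 divisors


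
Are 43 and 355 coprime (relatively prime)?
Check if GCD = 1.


Euclidean algorithm:
355 = 8 * 43 + 11
43 = 3 * 11 + 10
11 = 1 * 10 + 1
10 = 10 * 1 + 0
GCD(43, 355) = 1

Yes, coprime (GCD = 1)


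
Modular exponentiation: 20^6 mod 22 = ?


20^1 mod 22 = 20
20^2 mod 22 = 4
20^3 mod 22 = 14
20^4 mod 22 = 16
20^5 mod 22 = 12
20^6 mod 22 = 20


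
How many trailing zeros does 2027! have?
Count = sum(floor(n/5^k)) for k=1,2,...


floor(2027/5) = 405
floor(2027/25) = 81
floor(2027/125) = 16
floor(2027/625) = 3
Total = 505

505 trailing zeros


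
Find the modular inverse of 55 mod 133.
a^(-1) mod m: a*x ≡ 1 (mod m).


Use the extended Euclidean algorithm on (133, 55); each row r = 133*s + 55*t:
r=133, s=1, t=0
r=55, s=0, t=1
q=2: r=23, s=1, t=-2   [133*(1) + 55*(-2) = 23]
q=2: r=9, s=-2, t=5   [133*(-2) + 55*(5) = 9]
q=2: r=5, s=5, t=-12   [133*(5) + 55*(-12) = 5]
q=1: r=4, s=-7, t=17   [133*(-7) + 55*(17) = 4]
q=1: r=1, s=12, t=-29   [133*(12) + 55*(-29) = 1]
q=4: r=0, s=-55, t=133   [133*(-55) + 55*(133) = 0]
GCD = 1 with t = -29, so 55*(-29) ≡ 1 (mod 133)
Inverse = -29 mod 133 = 104
Check: 55 * 104 = 5720 ≡ 1 (mod 133)

55^(-1) ≡ 104 (mod 133)


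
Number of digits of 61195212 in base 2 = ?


61195212 in base 2 = 11101001011100001111001100
Number of digits = 26

26 digits (base 2)


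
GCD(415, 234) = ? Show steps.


415 = 1 * 234 + 181
234 = 1 * 181 + 53
181 = 3 * 53 + 22
53 = 2 * 22 + 9
22 = 2 * 9 + 4
9 = 2 * 4 + 1
4 = 4 * 1 + 0
GCD = 1


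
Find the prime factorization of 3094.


3094 / 2 = 1547
1547 / 7 = 221
221 / 13 = 17
17 / 17 = 1
3094 = 2 × 7 × 13 × 17


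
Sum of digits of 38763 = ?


3 + 8 + 7 + 6 + 3 = 27


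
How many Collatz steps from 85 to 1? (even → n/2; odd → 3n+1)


85 → 256 → 128 → 64 → 32 → 16 → 8 → 4 → 2 → 1
Total steps = 9

9 steps


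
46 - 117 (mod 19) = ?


46 - 117 = -71
-71 mod 19 = 5


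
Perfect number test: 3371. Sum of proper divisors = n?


Proper divisors of 3371: 1
Sum = 1 = 1

No, 3371 is not perfect (1 ≠ 3371)


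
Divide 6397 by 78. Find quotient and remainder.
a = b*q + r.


6397 = 78 * 82 + 1
Check: 6396 + 1 = 6397

q = 82, r = 1
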